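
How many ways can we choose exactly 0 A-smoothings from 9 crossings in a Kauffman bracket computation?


We choose which 0 of 9 crossings get A-smoothings.
C(9, 0) = 9! / (0! * 9!)
= 1

1


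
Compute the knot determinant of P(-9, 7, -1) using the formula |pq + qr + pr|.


Step 1: Compute pq + qr + pr.
pq = (-9)*7 = -63
qr = 7*(-1) = -7
pr = (-9)*(-1) = 9
pq + qr + pr = -63 + (-7) + 9 = -61
Step 2: Take absolute value.
det(P(-9,7,-1)) = |-61| = 61

61


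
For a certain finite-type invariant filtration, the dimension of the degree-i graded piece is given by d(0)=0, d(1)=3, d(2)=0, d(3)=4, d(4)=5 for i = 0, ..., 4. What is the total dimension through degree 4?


Total dimension = d(0) + d(1) + ... + d(4)
= 0 + 3 + 0 + 4 + 5
= 12

12


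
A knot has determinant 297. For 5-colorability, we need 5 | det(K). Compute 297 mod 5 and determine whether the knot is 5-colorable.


Step 1: A knot is p-colorable if and only if p divides its determinant.
Step 2: Compute 297 mod 5.
297 = 59 * 5 + 2
Step 3: 297 mod 5 = 2
Step 4: The knot is 5-colorable: no

2


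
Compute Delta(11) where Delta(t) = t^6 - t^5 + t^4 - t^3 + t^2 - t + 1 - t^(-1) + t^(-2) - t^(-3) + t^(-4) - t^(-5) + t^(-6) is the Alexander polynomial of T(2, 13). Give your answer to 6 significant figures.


Substituting t = 11 into Delta(t) = t^6 - t^5 + t^4 - t^3 + t^2 - t + 1 - t^(-1) + t^(-2) - t^(-3) + t^(-4) - t^(-5) + t^(-6):
Term values: (1771561) + (-161051) + (14641) + (-1331) + (121) + (-11) + (1) + (-0.0909091) + (0.00826446) + (-0.000751315) + (6.83013e-05) + (-6.20921e-06) + (5.64474e-07)
Sum = 1623930.917
Rounded to 6 significant figures: 1.62393e+06

1.62393e+06


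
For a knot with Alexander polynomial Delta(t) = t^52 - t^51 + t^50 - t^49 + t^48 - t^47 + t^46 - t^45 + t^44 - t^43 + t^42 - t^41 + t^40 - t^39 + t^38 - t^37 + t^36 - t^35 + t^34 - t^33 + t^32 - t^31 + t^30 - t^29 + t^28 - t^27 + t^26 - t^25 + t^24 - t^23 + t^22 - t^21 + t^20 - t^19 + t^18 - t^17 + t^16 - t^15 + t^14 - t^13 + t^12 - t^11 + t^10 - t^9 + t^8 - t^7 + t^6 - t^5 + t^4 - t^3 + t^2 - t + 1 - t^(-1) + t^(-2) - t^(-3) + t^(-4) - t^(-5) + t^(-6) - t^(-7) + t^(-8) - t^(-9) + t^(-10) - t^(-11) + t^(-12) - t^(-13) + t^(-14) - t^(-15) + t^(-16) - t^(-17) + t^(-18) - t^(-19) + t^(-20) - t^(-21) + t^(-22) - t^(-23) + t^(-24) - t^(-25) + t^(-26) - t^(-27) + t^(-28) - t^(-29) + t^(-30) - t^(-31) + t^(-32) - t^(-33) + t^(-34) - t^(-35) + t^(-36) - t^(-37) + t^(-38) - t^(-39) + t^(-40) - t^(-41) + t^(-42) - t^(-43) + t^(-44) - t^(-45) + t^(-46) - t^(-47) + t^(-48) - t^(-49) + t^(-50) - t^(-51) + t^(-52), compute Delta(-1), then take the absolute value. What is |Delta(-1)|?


Step 1: The polynomial has 105 terms with alternating signs, exponents from 52 down to -52.
Step 2: Substitute t = -1. The i-th term has coefficient (-1)^i and exponent (m-i),
  so its value is (-1)^i * (-1)^(m-i) = (-1)^m = 1 for every i.
Step 3: All 105 terms equal 1, so Delta(-1) = 105 * (1) = 105
Step 4: |Delta(-1)| = 105

105


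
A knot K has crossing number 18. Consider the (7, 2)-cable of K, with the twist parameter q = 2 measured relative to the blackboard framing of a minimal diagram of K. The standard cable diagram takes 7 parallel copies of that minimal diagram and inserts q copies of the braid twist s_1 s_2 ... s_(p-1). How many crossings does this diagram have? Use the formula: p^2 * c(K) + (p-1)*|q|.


Step 1: Each of the c(K) crossings of the companion diagram becomes p*p = p^2 crossings among the p parallel strands, and each of the |q| twists s_1 s_2 ... s_(p-1) adds (p-1) crossings.
  Crossings = p^2 * c(K) + (p-1)*|q|
Step 2: = 7^2 * 18 + (7-1)*2
Step 3: = 49*18 + 6*2
Step 4: = 882 + 12 = 894

894


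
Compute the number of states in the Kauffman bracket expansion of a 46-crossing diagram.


Each crossing contributes 2 choices (A-smoothing or B-smoothing).
Total states = 2^46 = 70368744177664

70368744177664


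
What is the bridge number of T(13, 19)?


The bridge number of T(p,q) is min(p,q).
min(13, 19) = 13

13


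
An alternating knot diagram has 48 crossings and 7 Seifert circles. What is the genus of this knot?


For alternating knots, g = (c - s + 1)/2.
= (48 - 7 + 1)/2
= 42/2 = 21

21


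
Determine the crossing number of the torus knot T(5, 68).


For a torus knot T(p, q) with gcd(p,q)=1,
the crossing number is min(p*(q-1), q*(p-1)).
p*(q-1) = 5*67 = 335
q*(p-1) = 68*4 = 272
min(335, 272) = 272

272


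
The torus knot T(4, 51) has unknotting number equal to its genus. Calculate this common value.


For a torus knot T(p,q), both the unknotting number and genus equal (p-1)(q-1)/2.
= (4-1)(51-1)/2
= 3*50/2
= 150/2 = 75

75


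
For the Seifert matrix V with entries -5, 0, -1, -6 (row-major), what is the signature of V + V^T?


Step 1: V + V^T = [[-10, -1], [-1, -12]]
Step 2: trace = -22, det = 119
Step 3: Discriminant = (-22)^2 - 4*119 = 8
Step 4: Eigenvalues: -9.58579, -12.4142
Step 5: Signature = (# positive eigenvalues) - (# negative eigenvalues) = -2

-2


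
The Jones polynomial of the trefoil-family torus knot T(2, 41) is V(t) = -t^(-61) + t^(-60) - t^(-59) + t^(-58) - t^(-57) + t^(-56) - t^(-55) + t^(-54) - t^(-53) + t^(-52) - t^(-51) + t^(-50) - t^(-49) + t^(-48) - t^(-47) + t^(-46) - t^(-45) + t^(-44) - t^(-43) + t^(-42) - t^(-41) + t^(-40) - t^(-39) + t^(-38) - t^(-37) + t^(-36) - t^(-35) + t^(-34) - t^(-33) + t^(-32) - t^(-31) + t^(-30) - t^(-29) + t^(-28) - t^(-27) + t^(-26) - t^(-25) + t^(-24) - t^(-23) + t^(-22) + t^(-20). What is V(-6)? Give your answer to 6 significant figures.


Substituting t = -6 into V(t) = -t^(-61) + t^(-60) - t^(-59) + t^(-58) - t^(-57) + t^(-56) - t^(-55) + t^(-54) - t^(-53) + t^(-52) - t^(-51) + t^(-50) - t^(-49) + t^(-48) - t^(-47) + t^(-46) - t^(-45) + t^(-44) - t^(-43) + t^(-42) - t^(-41) + t^(-40) - t^(-39) + t^(-38) - t^(-37) + t^(-36) - t^(-35) + t^(-34) - t^(-33) + t^(-32) - t^(-31) + t^(-30) - t^(-29) + t^(-28) - t^(-27) + t^(-26) - t^(-25) + t^(-24) - t^(-23) + t^(-22) + t^(-20):
  (-)t^(-61) = 3.41015e-48
  (+)t^(-60) = 2.04609e-47
  (-)t^(-59) = 1.22765e-46
  (+)t^(-58) = 7.36593e-46
  (-)t^(-57) = 4.41956e-45
  (+)t^(-56) = 2.65173e-44
  (-)t^(-55) = 1.59104e-43
  (+)t^(-54) = 9.54624e-43
  (-)t^(-53) = 5.72775e-42
  (+)t^(-52) = 3.43665e-41
  (-)t^(-51) = 2.06199e-40
  (+)t^(-50) = 1.23719e-39
  (-)t^(-49) = 7.42316e-39
  (+)t^(-48) = 4.4539e-38
  (-)t^(-47) = 2.67234e-37
  (+)t^(-46) = 1.6034e-36
  (-)t^(-45) = 9.62041e-36
  (+)t^(-44) = 5.77225e-35
  (-)t^(-43) = 3.46335e-34
  (+)t^(-42) = 2.07801e-33
  (-)t^(-41) = 1.24681e-32
  (+)t^(-40) = 7.48083e-32
  (-)t^(-39) = 4.4885e-31
  (+)t^(-38) = 2.6931e-30
  (-)t^(-37) = 1.61586e-29
  (+)t^(-36) = 9.69516e-29
  (-)t^(-35) = 5.8171e-28
  (+)t^(-34) = 3.49026e-27
  (-)t^(-33) = 2.09415e-26
  (+)t^(-32) = 1.25649e-25
  (-)t^(-31) = 7.53896e-25
  (+)t^(-30) = 4.52337e-24
  (-)t^(-29) = 2.71402e-23
  (+)t^(-28) = 1.62841e-22
  (-)t^(-27) = 9.77049e-22
  (+)t^(-26) = 5.86229e-21
  (-)t^(-25) = 3.51738e-20
  (+)t^(-24) = 2.11043e-19
  (-)t^(-23) = 1.26626e-18
  (+)t^(-22) = 7.59753e-18
  (+)t^(-20) = 2.73511e-16
Sum = (3.41015e-48) + (2.04609e-47) + (1.22765e-46) + (7.36593e-46) + (4.41956e-45) + (2.65173e-44) + (1.59104e-43) + (9.54624e-43) + (5.72775e-42) + (3.43665e-41) + (2.06199e-40) + (1.23719e-39) + (7.42316e-39) + (4.4539e-38) + (2.67234e-37) + (1.6034e-36) + (9.62041e-36) + (5.77225e-35) + (3.46335e-34) + (2.07801e-33) + (1.24681e-32) + (7.48083e-32) + (4.4885e-31) + (2.6931e-30) + (1.61586e-29) + (9.69516e-29) + (5.8171e-28) + (3.49026e-27) + (2.09415e-26) + (1.25649e-25) + (7.53896e-25) + (4.52337e-24) + (2.71402e-23) + (1.62841e-22) + (9.77049e-22) + (5.86229e-21) + (3.51738e-20) + (2.11043e-19) + (1.26626e-18) + (7.59753e-18) + (2.73511e-16)
= 2.826281602e-16
Rounded to 6 significant figures: 2.82628e-16

2.82628e-16


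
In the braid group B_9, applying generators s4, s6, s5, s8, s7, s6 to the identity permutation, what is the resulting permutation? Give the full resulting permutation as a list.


Starting with identity [1, 2, 3, 4, 5, 6, 7, 8, 9].
Apply generators in sequence:
  After s4: [1, 2, 3, 5, 4, 6, 7, 8, 9]
  After s6: [1, 2, 3, 5, 4, 7, 6, 8, 9]
  After s5: [1, 2, 3, 5, 7, 4, 6, 8, 9]
  After s8: [1, 2, 3, 5, 7, 4, 6, 9, 8]
  After s7: [1, 2, 3, 5, 7, 4, 9, 6, 8]
  After s6: [1, 2, 3, 5, 7, 9, 4, 6, 8]
Final permutation: [1, 2, 3, 5, 7, 9, 4, 6, 8]

[1, 2, 3, 5, 7, 9, 4, 6, 8]


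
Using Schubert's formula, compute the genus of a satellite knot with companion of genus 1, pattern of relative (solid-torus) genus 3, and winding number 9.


Schubert: g(satellite) = g_rel(pattern) + |winding| * g(companion),
where g_rel(pattern) is the genus of the pattern relative to the solid torus.
= 3 + 9 * 1
= 3 + 9 = 12

12


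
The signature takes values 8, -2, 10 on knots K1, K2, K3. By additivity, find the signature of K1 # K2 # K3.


The signature is additive under connected sum.
signature(K1 # K2 # K3) = (8) + (-2) + (10)
= 16

16


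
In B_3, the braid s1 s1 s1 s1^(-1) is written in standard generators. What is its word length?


The word length counts the number of generators (including inverses).
Listing each generator: s1, s1, s1, s1^(-1)
There are 4 generators in this braid word.

4


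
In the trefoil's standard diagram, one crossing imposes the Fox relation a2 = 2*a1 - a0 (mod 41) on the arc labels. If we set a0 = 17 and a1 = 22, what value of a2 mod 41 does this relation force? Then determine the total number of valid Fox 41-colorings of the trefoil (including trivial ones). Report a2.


Step 1: Apply the given crossing relation 2*a1 - a0 - a2 = 0 (mod 41).
  a2 = 2*a1 - a0 mod 41
  a2 = 2*22 - 17 mod 41
  a2 = 44 - 17 mod 41
  a2 = 27 mod 41 = 27
Step 2: The trefoil has determinant 3.
  Number of Fox p-colorings (p prime) is p^2 if p = 3, else p.
  Since 41 does not divide 3, only trivial (constant) colorings exist.
  (So the trial a0 = 17, a1 = 22 with a0 != a1 does NOT extend to a valid coloring of the whole trefoil: the other two crossing relations require 3*(a1 - a0) = 0 (mod 41), which fails.)
  Total colorings = 41
Step 3: a2 = 27, total Fox 41-colorings = 41

27


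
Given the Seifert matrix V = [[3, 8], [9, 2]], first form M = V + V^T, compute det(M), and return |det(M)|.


Step 1: Form V + V^T where V = [[3, 8], [9, 2]]
  V^T = [[3, 9], [8, 2]]
  V + V^T = [[6, 17], [17, 4]]
Step 2: det(V + V^T) = 6*4 - 17*17
  = 24 - 289 = -265
Step 3: Knot determinant = |det(V + V^T)| = |-265| = 265

265


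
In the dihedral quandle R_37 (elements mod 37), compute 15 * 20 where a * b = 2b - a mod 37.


15 * 20 = 2*20 - 15 mod 37
= 40 - 15 mod 37
= 25 mod 37 = 25

25


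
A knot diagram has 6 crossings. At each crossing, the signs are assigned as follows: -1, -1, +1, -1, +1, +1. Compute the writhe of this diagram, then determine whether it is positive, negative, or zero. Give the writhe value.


Step 1: Count positive crossings (+1).
Positive crossings: 3
Step 2: Count negative crossings (-1).
Negative crossings: 3
Step 3: Writhe = (positive) - (negative)
w = 3 - 3 = 0
Step 4: |w| = 0, and w is zero

0


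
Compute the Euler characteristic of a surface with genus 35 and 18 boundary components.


chi = 2 - 2g - b
= 2 - 2*35 - 18
= 2 - 70 - 18 = -86

-86


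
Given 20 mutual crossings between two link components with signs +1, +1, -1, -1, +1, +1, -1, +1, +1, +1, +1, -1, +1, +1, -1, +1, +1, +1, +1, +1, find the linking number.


Step 1: Count positive crossings: 15
Step 2: Count negative crossings: 5
Step 3: Sum of signs = 15 - 5 = 10
Step 4: Linking number = sum/2 = 10/2 = 5

5


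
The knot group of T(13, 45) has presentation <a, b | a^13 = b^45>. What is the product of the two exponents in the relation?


The relation is a^13 = b^45.
Product of exponents = 13 * 45
= 585

585


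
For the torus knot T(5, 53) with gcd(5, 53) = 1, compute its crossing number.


For a torus knot T(p, q) with gcd(p,q)=1,
the crossing number is min(p*(q-1), q*(p-1)).
p*(q-1) = 5*52 = 260
q*(p-1) = 53*4 = 212
min(260, 212) = 212

212


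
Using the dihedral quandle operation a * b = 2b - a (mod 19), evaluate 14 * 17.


14 * 17 = 2*17 - 14 mod 19
= 34 - 14 mod 19
= 20 mod 19 = 1

1


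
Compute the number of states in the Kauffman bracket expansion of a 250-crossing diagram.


Each crossing contributes 2 choices (A-smoothing or B-smoothing).
Total states = 2^250 = 1809251394333065553493296640760748560207343510400633813116524750123642650624

1809251394333065553493296640760748560207343510400633813116524750123642650624


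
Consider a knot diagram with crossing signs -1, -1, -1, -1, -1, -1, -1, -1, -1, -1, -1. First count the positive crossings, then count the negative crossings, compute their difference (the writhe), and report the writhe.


Step 1: Count positive crossings (+1).
Positive crossings: 0
Step 2: Count negative crossings (-1).
Negative crossings: 11
Step 3: Writhe = (positive) - (negative)
w = 0 - 11 = -11
Step 4: |w| = 11, and w is negative

-11


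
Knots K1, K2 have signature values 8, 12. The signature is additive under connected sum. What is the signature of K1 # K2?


The signature is additive under connected sum.
signature(K1 # K2) = (8) + (12)
= 20

20


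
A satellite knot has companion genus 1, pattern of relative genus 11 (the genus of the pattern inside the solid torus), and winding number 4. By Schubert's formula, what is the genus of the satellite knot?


Schubert: g(satellite) = g_rel(pattern) + |winding| * g(companion),
where g_rel(pattern) is the genus of the pattern relative to the solid torus.
= 11 + 4 * 1
= 11 + 4 = 15

15


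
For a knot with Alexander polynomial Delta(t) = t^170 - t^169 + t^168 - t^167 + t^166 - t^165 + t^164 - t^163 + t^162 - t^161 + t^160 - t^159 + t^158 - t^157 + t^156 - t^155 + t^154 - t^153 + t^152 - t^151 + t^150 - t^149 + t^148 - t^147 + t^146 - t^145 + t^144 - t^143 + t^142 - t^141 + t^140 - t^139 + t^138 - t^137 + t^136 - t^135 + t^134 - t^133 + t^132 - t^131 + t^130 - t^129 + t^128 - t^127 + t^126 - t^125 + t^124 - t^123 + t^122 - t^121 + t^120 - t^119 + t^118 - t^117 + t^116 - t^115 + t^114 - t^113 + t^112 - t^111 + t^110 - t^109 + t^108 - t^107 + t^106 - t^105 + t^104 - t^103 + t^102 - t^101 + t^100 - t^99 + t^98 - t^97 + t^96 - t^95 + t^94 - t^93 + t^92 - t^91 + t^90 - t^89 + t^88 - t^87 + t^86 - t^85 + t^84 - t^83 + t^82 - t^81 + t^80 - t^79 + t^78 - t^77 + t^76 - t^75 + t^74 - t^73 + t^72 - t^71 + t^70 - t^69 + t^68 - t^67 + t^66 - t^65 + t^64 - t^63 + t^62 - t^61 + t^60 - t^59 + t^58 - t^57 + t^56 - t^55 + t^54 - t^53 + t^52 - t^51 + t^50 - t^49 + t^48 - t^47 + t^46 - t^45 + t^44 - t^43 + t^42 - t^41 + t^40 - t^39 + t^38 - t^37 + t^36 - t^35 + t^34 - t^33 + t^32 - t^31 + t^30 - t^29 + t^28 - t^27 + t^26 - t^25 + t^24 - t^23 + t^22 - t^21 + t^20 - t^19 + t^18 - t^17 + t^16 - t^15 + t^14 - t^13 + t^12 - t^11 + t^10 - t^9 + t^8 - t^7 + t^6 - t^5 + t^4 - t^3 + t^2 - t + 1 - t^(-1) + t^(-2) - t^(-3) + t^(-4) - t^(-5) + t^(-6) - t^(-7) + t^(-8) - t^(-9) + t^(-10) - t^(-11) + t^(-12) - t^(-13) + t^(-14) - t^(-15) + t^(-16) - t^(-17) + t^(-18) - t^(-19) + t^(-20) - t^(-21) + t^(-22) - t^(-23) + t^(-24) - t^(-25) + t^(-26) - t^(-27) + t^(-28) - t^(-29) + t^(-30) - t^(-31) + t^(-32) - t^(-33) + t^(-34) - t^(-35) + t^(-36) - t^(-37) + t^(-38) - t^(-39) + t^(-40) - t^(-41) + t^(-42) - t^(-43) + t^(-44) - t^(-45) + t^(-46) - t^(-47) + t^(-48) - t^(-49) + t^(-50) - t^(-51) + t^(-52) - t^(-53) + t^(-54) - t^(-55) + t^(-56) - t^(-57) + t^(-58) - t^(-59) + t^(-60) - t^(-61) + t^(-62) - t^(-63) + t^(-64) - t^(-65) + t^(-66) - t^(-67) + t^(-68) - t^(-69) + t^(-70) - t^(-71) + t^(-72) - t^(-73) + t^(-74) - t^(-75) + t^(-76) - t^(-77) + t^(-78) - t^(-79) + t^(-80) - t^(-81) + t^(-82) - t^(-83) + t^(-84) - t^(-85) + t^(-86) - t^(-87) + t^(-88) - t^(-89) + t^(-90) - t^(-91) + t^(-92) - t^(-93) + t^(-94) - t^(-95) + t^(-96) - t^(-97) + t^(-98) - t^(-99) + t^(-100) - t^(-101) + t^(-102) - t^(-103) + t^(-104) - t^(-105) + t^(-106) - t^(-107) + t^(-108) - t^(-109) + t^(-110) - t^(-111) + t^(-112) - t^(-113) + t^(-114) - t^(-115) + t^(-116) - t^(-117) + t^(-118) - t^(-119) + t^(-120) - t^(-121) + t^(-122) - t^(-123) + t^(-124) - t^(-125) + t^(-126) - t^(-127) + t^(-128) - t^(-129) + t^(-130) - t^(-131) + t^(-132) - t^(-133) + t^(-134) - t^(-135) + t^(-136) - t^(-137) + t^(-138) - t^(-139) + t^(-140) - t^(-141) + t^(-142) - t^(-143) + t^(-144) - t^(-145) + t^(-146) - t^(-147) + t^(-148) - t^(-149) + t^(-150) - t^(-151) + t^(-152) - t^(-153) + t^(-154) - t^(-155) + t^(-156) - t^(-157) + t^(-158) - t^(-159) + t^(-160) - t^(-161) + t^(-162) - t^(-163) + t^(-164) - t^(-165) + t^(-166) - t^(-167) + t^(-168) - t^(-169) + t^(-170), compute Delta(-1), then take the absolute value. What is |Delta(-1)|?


Step 1: The polynomial has 341 terms with alternating signs, exponents from 170 down to -170.
Step 2: Substitute t = -1. The i-th term has coefficient (-1)^i and exponent (m-i),
  so its value is (-1)^i * (-1)^(m-i) = (-1)^m = 1 for every i.
Step 3: All 341 terms equal 1, so Delta(-1) = 341 * (1) = 341
Step 4: |Delta(-1)| = 341

341


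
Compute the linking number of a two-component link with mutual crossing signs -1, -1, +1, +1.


Step 1: Count positive crossings: 2
Step 2: Count negative crossings: 2
Step 3: Sum of signs = 2 - 2 = 0
Step 4: Linking number = sum/2 = 0/2 = 0

0


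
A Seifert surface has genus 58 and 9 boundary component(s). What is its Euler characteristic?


chi = 2 - 2g - b
= 2 - 2*58 - 9
= 2 - 116 - 9 = -123

-123


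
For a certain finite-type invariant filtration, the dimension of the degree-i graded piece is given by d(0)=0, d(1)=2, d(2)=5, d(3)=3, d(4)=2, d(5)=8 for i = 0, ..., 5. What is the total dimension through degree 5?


Total dimension = d(0) + d(1) + ... + d(5)
= 0 + 2 + 5 + 3 + 2 + 8
= 20

20


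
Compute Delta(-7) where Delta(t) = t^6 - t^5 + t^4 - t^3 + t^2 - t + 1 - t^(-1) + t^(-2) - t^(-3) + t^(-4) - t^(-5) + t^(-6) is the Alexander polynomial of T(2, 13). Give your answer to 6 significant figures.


Substituting t = -7 into Delta(t) = t^6 - t^5 + t^4 - t^3 + t^2 - t + 1 - t^(-1) + t^(-2) - t^(-3) + t^(-4) - t^(-5) + t^(-6):
Term values: (117649) + (16807) + (2401) + (343) + (49) + (7) + (1) + (0.142857) + (0.0204082) + (0.00291545) + (0.000416493) + (5.9499e-05) + (8.49986e-06)
Sum = 137257.1667
Rounded to 6 significant figures: 137257

137257


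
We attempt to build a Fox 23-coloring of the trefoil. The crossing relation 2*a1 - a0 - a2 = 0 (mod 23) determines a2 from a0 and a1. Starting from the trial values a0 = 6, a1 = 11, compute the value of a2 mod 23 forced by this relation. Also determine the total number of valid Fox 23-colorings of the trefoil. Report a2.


Step 1: Apply the given crossing relation 2*a1 - a0 - a2 = 0 (mod 23).
  a2 = 2*a1 - a0 mod 23
  a2 = 2*11 - 6 mod 23
  a2 = 22 - 6 mod 23
  a2 = 16 mod 23 = 16
Step 2: The trefoil has determinant 3.
  Number of Fox p-colorings (p prime) is p^2 if p = 3, else p.
  Since 23 does not divide 3, only trivial (constant) colorings exist.
  (So the trial a0 = 6, a1 = 11 with a0 != a1 does NOT extend to a valid coloring of the whole trefoil: the other two crossing relations require 3*(a1 - a0) = 0 (mod 23), which fails.)
  Total colorings = 23
Step 3: a2 = 16, total Fox 23-colorings = 23

16


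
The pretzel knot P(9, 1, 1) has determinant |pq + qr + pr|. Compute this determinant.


Step 1: Compute pq + qr + pr.
pq = 9*1 = 9
qr = 1*1 = 1
pr = 9*1 = 9
pq + qr + pr = 9 + 1 + 9 = 19
Step 2: Take absolute value.
det(P(9,1,1)) = |19| = 19

19


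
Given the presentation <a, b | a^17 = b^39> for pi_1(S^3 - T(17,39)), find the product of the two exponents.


The relation is a^17 = b^39.
Product of exponents = 17 * 39
= 663

663


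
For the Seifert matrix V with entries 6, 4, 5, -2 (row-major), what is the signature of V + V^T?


Step 1: V + V^T = [[12, 9], [9, -4]]
Step 2: trace = 8, det = -129
Step 3: Discriminant = 8^2 - 4*(-129) = 580
Step 4: Eigenvalues: 16.0416, -8.04159
Step 5: Signature = (# positive eigenvalues) - (# negative eigenvalues) = 0

0


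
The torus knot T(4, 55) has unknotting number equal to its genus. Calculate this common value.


For a torus knot T(p,q), both the unknotting number and genus equal (p-1)(q-1)/2.
= (4-1)(55-1)/2
= 3*54/2
= 162/2 = 81

81


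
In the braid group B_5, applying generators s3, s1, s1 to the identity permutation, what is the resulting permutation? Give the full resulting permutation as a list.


Starting with identity [1, 2, 3, 4, 5].
Apply generators in sequence:
  After s3: [1, 2, 4, 3, 5]
  After s1: [2, 1, 4, 3, 5]
  After s1: [1, 2, 4, 3, 5]
Final permutation: [1, 2, 4, 3, 5]

[1, 2, 4, 3, 5]


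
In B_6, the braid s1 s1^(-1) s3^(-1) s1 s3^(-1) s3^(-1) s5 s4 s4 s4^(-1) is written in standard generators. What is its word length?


The word length counts the number of generators (including inverses).
Listing each generator: s1, s1^(-1), s3^(-1), s1, s3^(-1), s3^(-1), s5, s4, s4, s4^(-1)
There are 10 generators in this braid word.

10


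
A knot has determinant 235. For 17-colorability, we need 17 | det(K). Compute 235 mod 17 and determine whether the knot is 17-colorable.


Step 1: A knot is p-colorable if and only if p divides its determinant.
Step 2: Compute 235 mod 17.
235 = 13 * 17 + 14
Step 3: 235 mod 17 = 14
Step 4: The knot is 17-colorable: no

14


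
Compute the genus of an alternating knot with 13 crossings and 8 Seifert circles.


For alternating knots, g = (c - s + 1)/2.
= (13 - 8 + 1)/2
= 6/2 = 3

3


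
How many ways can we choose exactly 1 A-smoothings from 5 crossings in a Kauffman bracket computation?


We choose which 1 of 5 crossings get A-smoothings.
C(5, 1) = 5! / (1! * 4!)
= 5

5


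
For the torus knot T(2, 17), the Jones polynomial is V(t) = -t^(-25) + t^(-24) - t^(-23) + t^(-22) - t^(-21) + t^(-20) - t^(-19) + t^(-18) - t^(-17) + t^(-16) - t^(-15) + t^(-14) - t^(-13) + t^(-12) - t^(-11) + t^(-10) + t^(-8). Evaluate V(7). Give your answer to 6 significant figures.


Substituting t = 7 into V(t) = -t^(-25) + t^(-24) - t^(-23) + t^(-22) - t^(-21) + t^(-20) - t^(-19) + t^(-18) - t^(-17) + t^(-16) - t^(-15) + t^(-14) - t^(-13) + t^(-12) - t^(-11) + t^(-10) + t^(-8):
  (-)t^(-25) = -7.45674e-22
  (+)t^(-24) = 5.21972e-21
  (-)t^(-23) = -3.6538e-20
  (+)t^(-22) = 2.55766e-19
  (-)t^(-21) = -1.79036e-18
  (+)t^(-20) = 1.25325e-17
  (-)t^(-19) = -8.77278e-17
  (+)t^(-18) = 6.14095e-16
  (-)t^(-17) = -4.29866e-15
  (+)t^(-16) = 3.00906e-14
  (-)t^(-15) = -2.10634e-13
  (+)t^(-14) = 1.47444e-12
  (-)t^(-13) = -1.03211e-11
  (+)t^(-12) = 7.22476e-11
  (-)t^(-11) = -5.05733e-10
  (+)t^(-10) = 3.54013e-09
  (+)t^(-8) = 1.73467e-07
Sum = (-7.45674e-22) + (5.21972e-21) + (-3.6538e-20) + (2.55766e-19) + (-1.79036e-18) + (1.25325e-17) + (-8.77278e-17) + (6.14095e-16) + (-4.29866e-15) + (3.00906e-14) + (-2.10634e-13) + (1.47444e-12) + (-1.03211e-11) + (7.22476e-11) + (-5.05733e-10) + (3.54013e-09) + (1.73467e-07)
= 1.765641421e-07
Rounded to 6 significant figures: 1.76564e-07

1.76564e-07


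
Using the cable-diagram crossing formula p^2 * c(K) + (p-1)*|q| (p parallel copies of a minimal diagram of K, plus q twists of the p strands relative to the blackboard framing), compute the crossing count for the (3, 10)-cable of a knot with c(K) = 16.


Step 1: Each of the c(K) crossings of the companion diagram becomes p*p = p^2 crossings among the p parallel strands, and each of the |q| twists s_1 s_2 ... s_(p-1) adds (p-1) crossings.
  Crossings = p^2 * c(K) + (p-1)*|q|
Step 2: = 3^2 * 16 + (3-1)*10
Step 3: = 9*16 + 2*10
Step 4: = 144 + 20 = 164

164


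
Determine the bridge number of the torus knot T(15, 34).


The bridge number of T(p,q) is min(p,q).
min(15, 34) = 15

15


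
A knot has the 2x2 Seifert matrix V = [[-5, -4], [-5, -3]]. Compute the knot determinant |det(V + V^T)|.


Step 1: Form V + V^T where V = [[-5, -4], [-5, -3]]
  V^T = [[-5, -5], [-4, -3]]
  V + V^T = [[-10, -9], [-9, -6]]
Step 2: det(V + V^T) = (-10)*(-6) - (-9)*(-9)
  = 60 - 81 = -21
Step 3: Knot determinant = |det(V + V^T)| = |-21| = 21

21


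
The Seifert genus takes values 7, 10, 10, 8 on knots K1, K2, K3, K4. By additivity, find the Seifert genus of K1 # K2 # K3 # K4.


The Seifert genus is additive under connected sum.
Seifert genus(K1 # K2 # K3 # K4) = (7) + (10) + (10) + (8)
= 35

35


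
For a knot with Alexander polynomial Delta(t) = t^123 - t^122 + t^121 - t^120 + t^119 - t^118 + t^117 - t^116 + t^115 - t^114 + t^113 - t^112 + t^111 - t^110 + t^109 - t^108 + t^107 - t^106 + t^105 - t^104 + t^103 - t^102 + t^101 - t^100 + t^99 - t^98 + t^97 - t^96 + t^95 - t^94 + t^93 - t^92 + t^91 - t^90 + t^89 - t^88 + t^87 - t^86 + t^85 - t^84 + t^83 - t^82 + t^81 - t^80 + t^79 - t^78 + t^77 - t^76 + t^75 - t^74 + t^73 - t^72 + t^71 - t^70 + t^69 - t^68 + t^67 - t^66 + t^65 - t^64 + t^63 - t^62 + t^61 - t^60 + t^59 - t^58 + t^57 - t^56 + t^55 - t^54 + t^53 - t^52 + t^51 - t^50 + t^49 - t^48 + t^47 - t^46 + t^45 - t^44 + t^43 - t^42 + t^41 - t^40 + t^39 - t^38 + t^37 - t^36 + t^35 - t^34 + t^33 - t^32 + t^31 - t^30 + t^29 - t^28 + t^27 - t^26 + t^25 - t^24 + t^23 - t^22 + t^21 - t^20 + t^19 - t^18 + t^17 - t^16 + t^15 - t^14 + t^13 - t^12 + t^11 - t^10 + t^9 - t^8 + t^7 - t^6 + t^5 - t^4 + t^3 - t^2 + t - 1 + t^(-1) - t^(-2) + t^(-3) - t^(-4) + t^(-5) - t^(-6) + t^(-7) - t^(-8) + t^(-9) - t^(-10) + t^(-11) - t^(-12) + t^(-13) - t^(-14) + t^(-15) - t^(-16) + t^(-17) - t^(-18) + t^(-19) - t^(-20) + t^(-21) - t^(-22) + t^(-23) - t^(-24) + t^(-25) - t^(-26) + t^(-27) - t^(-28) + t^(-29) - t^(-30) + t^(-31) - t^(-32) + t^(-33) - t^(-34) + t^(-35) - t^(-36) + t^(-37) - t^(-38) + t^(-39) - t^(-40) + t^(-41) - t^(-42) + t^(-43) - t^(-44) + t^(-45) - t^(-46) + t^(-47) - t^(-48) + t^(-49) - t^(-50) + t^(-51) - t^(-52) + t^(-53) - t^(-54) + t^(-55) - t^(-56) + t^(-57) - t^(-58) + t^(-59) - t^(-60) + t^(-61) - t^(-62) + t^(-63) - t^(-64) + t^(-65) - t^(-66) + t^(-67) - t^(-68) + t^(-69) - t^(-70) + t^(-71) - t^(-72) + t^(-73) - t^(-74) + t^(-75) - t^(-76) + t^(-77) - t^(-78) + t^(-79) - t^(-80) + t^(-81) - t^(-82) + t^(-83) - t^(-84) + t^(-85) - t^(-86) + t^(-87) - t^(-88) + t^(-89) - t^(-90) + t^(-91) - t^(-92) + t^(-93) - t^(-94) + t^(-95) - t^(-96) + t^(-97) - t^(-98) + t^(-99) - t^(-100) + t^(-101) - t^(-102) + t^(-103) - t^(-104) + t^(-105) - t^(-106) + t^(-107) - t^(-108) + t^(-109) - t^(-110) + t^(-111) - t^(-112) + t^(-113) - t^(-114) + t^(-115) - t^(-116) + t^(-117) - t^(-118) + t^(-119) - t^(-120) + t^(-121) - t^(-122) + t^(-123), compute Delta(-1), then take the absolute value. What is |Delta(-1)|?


Step 1: The polynomial has 247 terms with alternating signs, exponents from 123 down to -123.
Step 2: Substitute t = -1. The i-th term has coefficient (-1)^i and exponent (m-i),
  so its value is (-1)^i * (-1)^(m-i) = (-1)^m = -1 for every i.
Step 3: All 247 terms equal -1, so Delta(-1) = 247 * (-1) = -247
Step 4: |Delta(-1)| = 247

247


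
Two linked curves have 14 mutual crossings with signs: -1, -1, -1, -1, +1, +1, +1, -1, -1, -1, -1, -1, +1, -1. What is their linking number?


Step 1: Count positive crossings: 4
Step 2: Count negative crossings: 10
Step 3: Sum of signs = 4 - 10 = -6
Step 4: Linking number = sum/2 = -6/2 = -3

-3


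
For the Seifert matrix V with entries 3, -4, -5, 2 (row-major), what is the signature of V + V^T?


Step 1: V + V^T = [[6, -9], [-9, 4]]
Step 2: trace = 10, det = -57
Step 3: Discriminant = 10^2 - 4*(-57) = 328
Step 4: Eigenvalues: 14.0554, -4.05539
Step 5: Signature = (# positive eigenvalues) - (# negative eigenvalues) = 0

0


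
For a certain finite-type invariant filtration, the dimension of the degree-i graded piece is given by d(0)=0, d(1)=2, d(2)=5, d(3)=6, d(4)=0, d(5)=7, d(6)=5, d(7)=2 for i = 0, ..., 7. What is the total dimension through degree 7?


Total dimension = d(0) + d(1) + ... + d(7)
= 0 + 2 + 5 + 6 + 0 + 7 + 5 + 2
= 27

27


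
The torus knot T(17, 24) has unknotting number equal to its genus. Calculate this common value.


For a torus knot T(p,q), both the unknotting number and genus equal (p-1)(q-1)/2.
= (17-1)(24-1)/2
= 16*23/2
= 368/2 = 184

184


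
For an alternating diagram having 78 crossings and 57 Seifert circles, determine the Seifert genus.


For alternating knots, g = (c - s + 1)/2.
= (78 - 57 + 1)/2
= 22/2 = 11

11


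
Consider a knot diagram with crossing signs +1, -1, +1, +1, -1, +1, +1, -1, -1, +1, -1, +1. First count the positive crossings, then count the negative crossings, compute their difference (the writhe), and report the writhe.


Step 1: Count positive crossings (+1).
Positive crossings: 7
Step 2: Count negative crossings (-1).
Negative crossings: 5
Step 3: Writhe = (positive) - (negative)
w = 7 - 5 = 2
Step 4: |w| = 2, and w is positive

2


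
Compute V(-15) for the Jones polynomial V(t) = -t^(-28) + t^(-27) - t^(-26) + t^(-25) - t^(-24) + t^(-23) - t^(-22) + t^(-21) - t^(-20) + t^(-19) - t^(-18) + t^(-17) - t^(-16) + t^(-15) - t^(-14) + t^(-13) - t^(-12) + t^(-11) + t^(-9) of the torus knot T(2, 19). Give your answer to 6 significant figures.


Substituting t = -15 into V(t) = -t^(-28) + t^(-27) - t^(-26) + t^(-25) - t^(-24) + t^(-23) - t^(-22) + t^(-21) - t^(-20) + t^(-19) - t^(-18) + t^(-17) - t^(-16) + t^(-15) - t^(-14) + t^(-13) - t^(-12) + t^(-11) + t^(-9):
  (-)t^(-28) = -1.1734e-33
  (+)t^(-27) = -1.76009e-32
  (-)t^(-26) = -2.64014e-31
  (+)t^(-25) = -3.96021e-30
  (-)t^(-24) = -5.94032e-29
  (+)t^(-23) = -8.91048e-28
  (-)t^(-22) = -1.33657e-26
  (+)t^(-21) = -2.00486e-25
  (-)t^(-20) = -3.00729e-24
  (+)t^(-19) = -4.51093e-23
  (-)t^(-18) = -6.76639e-22
  (+)t^(-17) = -1.01496e-20
  (-)t^(-16) = -1.52244e-19
  (+)t^(-15) = -2.28366e-18
  (-)t^(-14) = -3.42549e-17
  (+)t^(-13) = -5.13823e-16
  (-)t^(-12) = -7.70735e-15
  (+)t^(-11) = -1.1561e-13
  (+)t^(-9) = -2.60123e-11
Sum = (-1.1734e-33) + (-1.76009e-32) + (-2.64014e-31) + (-3.96021e-30) + (-5.94032e-29) + (-8.91048e-28) + (-1.33657e-26) + (-2.00486e-25) + (-3.00729e-24) + (-4.51093e-23) + (-6.76639e-22) + (-1.01496e-20) + (-1.52244e-19) + (-2.28366e-18) + (-3.42549e-17) + (-5.13823e-16) + (-7.70735e-15) + (-1.1561e-13) + (-2.60123e-11)
= -2.613616294e-11
Rounded to 6 significant figures: -2.61362e-11

-2.61362e-11


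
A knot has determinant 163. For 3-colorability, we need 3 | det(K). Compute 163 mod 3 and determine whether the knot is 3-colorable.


Step 1: A knot is p-colorable if and only if p divides its determinant.
Step 2: Compute 163 mod 3.
163 = 54 * 3 + 1
Step 3: 163 mod 3 = 1
Step 4: The knot is 3-colorable: no

1


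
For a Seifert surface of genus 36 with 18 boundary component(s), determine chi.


chi = 2 - 2g - b
= 2 - 2*36 - 18
= 2 - 72 - 18 = -88

-88


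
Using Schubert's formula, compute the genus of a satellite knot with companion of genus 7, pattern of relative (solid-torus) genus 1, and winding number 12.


Schubert: g(satellite) = g_rel(pattern) + |winding| * g(companion),
where g_rel(pattern) is the genus of the pattern relative to the solid torus.
= 1 + 12 * 7
= 1 + 84 = 85

85


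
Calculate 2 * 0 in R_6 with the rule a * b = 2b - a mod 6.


2 * 0 = 2*0 - 2 mod 6
= 0 - 2 mod 6
= -2 mod 6 = 4

4


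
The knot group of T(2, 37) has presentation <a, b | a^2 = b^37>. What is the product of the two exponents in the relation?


The relation is a^2 = b^37.
Product of exponents = 2 * 37
= 74

74


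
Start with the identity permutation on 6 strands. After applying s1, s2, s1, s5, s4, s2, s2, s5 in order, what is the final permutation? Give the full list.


Starting with identity [1, 2, 3, 4, 5, 6].
Apply generators in sequence:
  After s1: [2, 1, 3, 4, 5, 6]
  After s2: [2, 3, 1, 4, 5, 6]
  After s1: [3, 2, 1, 4, 5, 6]
  After s5: [3, 2, 1, 4, 6, 5]
  After s4: [3, 2, 1, 6, 4, 5]
  After s2: [3, 1, 2, 6, 4, 5]
  After s2: [3, 2, 1, 6, 4, 5]
  After s5: [3, 2, 1, 6, 5, 4]
Final permutation: [3, 2, 1, 6, 5, 4]

[3, 2, 1, 6, 5, 4]


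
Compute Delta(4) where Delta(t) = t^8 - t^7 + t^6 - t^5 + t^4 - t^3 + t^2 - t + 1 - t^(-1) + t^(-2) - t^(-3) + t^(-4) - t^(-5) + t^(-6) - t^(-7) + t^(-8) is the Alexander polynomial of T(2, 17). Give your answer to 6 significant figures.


Substituting t = 4 into Delta(t) = t^8 - t^7 + t^6 - t^5 + t^4 - t^3 + t^2 - t + 1 - t^(-1) + t^(-2) - t^(-3) + t^(-4) - t^(-5) + t^(-6) - t^(-7) + t^(-8):
Term values: (65536) + (-16384) + (4096) + (-1024) + (256) + (-64) + (16) + (-4) + (1) + (-0.25) + (0.0625) + (-0.015625) + (0.00390625) + (-0.000976562) + (0.000244141) + (-6.10352e-05) + (1.52588e-05)
Sum = 52428.8
Rounded to 6 significant figures: 52428.8

52428.8


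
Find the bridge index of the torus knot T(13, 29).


The bridge number of T(p,q) is min(p,q).
min(13, 29) = 13

13


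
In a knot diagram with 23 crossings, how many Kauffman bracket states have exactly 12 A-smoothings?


We choose which 12 of 23 crossings get A-smoothings.
C(23, 12) = 23! / (12! * 11!)
= 1352078

1352078


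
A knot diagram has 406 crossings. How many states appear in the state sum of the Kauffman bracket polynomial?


Each crossing contributes 2 choices (A-smoothing or B-smoothing).
Total states = 2^406 = 165263992197562149737978827008192759957101170741070304821162198818601447809077836456297302609928821211897803006255839576064

165263992197562149737978827008192759957101170741070304821162198818601447809077836456297302609928821211897803006255839576064


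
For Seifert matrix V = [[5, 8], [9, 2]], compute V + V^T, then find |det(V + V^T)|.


Step 1: Form V + V^T where V = [[5, 8], [9, 2]]
  V^T = [[5, 9], [8, 2]]
  V + V^T = [[10, 17], [17, 4]]
Step 2: det(V + V^T) = 10*4 - 17*17
  = 40 - 289 = -249
Step 3: Knot determinant = |det(V + V^T)| = |-249| = 249

249


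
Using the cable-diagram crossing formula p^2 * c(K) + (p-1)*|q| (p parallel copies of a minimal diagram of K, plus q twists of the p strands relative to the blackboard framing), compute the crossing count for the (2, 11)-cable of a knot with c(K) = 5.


Step 1: Each of the c(K) crossings of the companion diagram becomes p*p = p^2 crossings among the p parallel strands, and each of the |q| twists s_1 s_2 ... s_(p-1) adds (p-1) crossings.
  Crossings = p^2 * c(K) + (p-1)*|q|
Step 2: = 2^2 * 5 + (2-1)*11
Step 3: = 4*5 + 1*11
Step 4: = 20 + 11 = 31

31


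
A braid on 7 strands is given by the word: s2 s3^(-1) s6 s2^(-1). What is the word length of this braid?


The word length counts the number of generators (including inverses).
Listing each generator: s2, s3^(-1), s6, s2^(-1)
There are 4 generators in this braid word.

4


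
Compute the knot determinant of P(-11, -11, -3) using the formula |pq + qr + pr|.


Step 1: Compute pq + qr + pr.
pq = (-11)*(-11) = 121
qr = (-11)*(-3) = 33
pr = (-11)*(-3) = 33
pq + qr + pr = 121 + 33 + 33 = 187
Step 2: Take absolute value.
det(P(-11,-11,-3)) = |187| = 187

187


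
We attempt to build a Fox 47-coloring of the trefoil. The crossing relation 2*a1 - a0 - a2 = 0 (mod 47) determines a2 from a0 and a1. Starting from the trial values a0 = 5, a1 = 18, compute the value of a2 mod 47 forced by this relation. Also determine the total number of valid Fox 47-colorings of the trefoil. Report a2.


Step 1: Apply the given crossing relation 2*a1 - a0 - a2 = 0 (mod 47).
  a2 = 2*a1 - a0 mod 47
  a2 = 2*18 - 5 mod 47
  a2 = 36 - 5 mod 47
  a2 = 31 mod 47 = 31
Step 2: The trefoil has determinant 3.
  Number of Fox p-colorings (p prime) is p^2 if p = 3, else p.
  Since 47 does not divide 3, only trivial (constant) colorings exist.
  (So the trial a0 = 5, a1 = 18 with a0 != a1 does NOT extend to a valid coloring of the whole trefoil: the other two crossing relations require 3*(a1 - a0) = 0 (mod 47), which fails.)
  Total colorings = 47
Step 3: a2 = 31, total Fox 47-colorings = 47

31


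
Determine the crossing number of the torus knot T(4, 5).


For a torus knot T(p, q) with gcd(p,q)=1,
the crossing number is min(p*(q-1), q*(p-1)).
p*(q-1) = 4*4 = 16
q*(p-1) = 5*3 = 15
min(16, 15) = 15

15


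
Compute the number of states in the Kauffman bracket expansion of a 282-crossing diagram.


Each crossing contributes 2 choices (A-smoothing or B-smoothing).
Total states = 2^282 = 7770675568902916283677847627294075626569627356208558085007249638955617140820833992704

7770675568902916283677847627294075626569627356208558085007249638955617140820833992704


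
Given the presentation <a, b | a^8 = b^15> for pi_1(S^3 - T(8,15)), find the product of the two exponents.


The relation is a^8 = b^15.
Product of exponents = 8 * 15
= 120

120


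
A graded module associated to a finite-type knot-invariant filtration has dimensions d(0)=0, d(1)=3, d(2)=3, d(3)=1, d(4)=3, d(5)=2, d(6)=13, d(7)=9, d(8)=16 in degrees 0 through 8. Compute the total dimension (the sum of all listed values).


Total dimension = d(0) + d(1) + ... + d(8)
= 0 + 3 + 3 + 1 + 3 + 2 + 13 + 9 + 16
= 50

50


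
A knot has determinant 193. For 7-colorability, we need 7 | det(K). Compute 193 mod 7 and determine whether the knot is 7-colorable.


Step 1: A knot is p-colorable if and only if p divides its determinant.
Step 2: Compute 193 mod 7.
193 = 27 * 7 + 4
Step 3: 193 mod 7 = 4
Step 4: The knot is 7-colorable: no

4


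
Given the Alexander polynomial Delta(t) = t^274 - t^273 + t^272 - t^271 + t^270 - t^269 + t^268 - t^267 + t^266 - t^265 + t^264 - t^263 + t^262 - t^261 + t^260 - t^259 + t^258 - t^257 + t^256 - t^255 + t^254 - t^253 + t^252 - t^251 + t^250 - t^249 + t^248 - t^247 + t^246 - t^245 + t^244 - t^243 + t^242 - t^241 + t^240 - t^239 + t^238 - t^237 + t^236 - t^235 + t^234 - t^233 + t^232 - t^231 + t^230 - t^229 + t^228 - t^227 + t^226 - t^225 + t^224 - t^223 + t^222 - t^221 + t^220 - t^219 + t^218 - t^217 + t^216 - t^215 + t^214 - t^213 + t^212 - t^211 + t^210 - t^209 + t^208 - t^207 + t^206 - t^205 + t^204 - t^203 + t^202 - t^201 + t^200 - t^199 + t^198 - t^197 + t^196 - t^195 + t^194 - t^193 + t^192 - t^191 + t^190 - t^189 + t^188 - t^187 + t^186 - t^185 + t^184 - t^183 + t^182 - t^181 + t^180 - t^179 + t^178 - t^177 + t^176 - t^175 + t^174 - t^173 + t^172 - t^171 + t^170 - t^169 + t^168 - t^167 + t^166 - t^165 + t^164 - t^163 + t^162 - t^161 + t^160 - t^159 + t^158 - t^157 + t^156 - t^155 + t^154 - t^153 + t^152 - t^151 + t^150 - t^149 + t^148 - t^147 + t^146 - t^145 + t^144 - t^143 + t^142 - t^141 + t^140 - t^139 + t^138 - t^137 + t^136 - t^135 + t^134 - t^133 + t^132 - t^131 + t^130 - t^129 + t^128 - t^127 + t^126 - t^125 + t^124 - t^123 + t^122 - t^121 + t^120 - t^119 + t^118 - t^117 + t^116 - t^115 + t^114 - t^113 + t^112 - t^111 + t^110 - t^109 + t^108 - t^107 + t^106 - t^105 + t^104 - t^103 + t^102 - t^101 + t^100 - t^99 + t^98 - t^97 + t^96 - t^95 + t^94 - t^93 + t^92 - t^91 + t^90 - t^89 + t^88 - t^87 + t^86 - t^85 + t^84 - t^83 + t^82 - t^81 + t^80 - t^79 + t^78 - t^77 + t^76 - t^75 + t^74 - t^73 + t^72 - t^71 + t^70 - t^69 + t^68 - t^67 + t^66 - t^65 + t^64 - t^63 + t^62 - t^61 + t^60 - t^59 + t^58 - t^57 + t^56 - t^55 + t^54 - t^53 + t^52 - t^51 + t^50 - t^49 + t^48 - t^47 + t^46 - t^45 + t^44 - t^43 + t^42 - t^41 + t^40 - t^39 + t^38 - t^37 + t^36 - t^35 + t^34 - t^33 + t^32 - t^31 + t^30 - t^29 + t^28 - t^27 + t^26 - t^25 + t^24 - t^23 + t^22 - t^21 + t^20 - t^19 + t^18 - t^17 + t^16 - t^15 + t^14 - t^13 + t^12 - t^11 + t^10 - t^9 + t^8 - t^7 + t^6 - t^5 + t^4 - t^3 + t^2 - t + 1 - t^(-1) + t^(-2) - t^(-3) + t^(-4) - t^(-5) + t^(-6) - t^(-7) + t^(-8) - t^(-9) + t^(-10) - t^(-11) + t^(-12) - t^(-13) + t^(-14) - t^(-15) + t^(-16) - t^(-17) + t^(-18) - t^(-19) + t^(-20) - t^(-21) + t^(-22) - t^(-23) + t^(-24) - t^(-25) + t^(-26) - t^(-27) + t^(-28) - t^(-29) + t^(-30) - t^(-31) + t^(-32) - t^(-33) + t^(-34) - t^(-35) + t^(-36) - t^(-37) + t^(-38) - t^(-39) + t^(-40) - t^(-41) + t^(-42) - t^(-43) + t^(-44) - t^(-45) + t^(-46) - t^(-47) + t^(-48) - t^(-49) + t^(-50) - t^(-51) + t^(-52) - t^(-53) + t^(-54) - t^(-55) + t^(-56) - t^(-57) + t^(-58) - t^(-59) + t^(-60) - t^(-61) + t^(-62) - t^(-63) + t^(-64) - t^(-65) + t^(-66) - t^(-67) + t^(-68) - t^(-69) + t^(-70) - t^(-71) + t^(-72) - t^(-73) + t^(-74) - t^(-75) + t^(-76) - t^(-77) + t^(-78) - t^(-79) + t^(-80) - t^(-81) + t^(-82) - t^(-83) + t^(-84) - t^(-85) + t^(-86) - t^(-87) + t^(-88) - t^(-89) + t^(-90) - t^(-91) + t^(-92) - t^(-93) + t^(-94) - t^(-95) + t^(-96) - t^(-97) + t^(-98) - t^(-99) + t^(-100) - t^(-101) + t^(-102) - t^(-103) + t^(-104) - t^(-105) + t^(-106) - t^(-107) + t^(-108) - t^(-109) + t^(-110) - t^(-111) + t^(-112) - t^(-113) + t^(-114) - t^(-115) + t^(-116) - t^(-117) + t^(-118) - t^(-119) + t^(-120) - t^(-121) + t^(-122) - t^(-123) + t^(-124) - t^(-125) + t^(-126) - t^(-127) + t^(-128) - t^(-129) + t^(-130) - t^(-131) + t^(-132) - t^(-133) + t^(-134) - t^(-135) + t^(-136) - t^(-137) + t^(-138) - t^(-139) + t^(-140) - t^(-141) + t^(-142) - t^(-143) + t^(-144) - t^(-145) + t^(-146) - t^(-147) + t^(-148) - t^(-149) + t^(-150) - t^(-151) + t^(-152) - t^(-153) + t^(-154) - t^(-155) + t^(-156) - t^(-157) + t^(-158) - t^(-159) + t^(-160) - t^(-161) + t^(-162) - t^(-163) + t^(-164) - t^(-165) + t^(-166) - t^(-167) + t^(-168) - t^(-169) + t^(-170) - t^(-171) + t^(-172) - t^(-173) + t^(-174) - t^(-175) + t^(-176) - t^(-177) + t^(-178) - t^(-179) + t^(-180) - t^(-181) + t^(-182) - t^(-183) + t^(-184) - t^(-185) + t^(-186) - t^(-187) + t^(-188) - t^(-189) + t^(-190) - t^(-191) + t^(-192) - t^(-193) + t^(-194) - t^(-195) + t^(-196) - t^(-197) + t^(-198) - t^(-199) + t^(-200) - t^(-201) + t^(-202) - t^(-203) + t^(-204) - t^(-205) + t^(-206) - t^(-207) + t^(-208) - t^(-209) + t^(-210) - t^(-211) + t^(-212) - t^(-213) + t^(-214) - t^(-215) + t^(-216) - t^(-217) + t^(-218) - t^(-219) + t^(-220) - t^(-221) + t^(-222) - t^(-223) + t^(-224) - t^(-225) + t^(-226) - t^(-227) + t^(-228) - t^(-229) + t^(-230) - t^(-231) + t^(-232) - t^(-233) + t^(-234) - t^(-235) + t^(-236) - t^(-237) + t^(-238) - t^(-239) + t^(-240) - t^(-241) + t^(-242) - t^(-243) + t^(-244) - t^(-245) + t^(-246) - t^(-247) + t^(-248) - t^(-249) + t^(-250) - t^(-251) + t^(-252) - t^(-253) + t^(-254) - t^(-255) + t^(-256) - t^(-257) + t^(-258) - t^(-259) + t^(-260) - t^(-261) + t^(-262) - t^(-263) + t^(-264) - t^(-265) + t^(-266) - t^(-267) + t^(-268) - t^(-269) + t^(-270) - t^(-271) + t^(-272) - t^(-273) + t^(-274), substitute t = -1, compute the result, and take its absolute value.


Step 1: The polynomial has 549 terms with alternating signs, exponents from 274 down to -274.
Step 2: Substitute t = -1. The i-th term has coefficient (-1)^i and exponent (m-i),
  so its value is (-1)^i * (-1)^(m-i) = (-1)^m = 1 for every i.
Step 3: All 549 terms equal 1, so Delta(-1) = 549 * (1) = 549
Step 4: |Delta(-1)| = 549

549
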